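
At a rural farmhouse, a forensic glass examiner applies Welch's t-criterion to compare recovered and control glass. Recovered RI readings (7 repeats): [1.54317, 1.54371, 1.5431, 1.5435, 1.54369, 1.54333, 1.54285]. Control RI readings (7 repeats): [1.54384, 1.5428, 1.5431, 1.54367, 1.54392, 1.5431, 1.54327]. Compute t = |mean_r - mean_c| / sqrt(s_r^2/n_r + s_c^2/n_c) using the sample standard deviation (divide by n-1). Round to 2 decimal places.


Welch's t-criterion for glass RI comparison:
Recovered mean = sum / n_r = 10.80335 / 7 = 1.5433357
Control mean = sum / n_c = 10.8037 / 7 = 1.5433857
Recovered sample variance s_r^2 = 1.01929e-07
Control sample variance s_c^2 = 1.82062e-07
Welch SE (unpooled) = sqrt(s_r^2/n_r + s_c^2/n_c) = sqrt(1.45612e-08 + 2.60088e-08) = sqrt(4.057e-08) = 0.00020142
|mean_r - mean_c| = 5e-05
t = 5e-05 / 0.00020142 = 0.25

0.25


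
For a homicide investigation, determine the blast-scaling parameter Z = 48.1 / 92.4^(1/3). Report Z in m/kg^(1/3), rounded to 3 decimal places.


Scaled distance calculation:
W^(1/3) = 92.4^(1/3) = 4.520891
Z = R / W^(1/3) = 48.1 / 4.520891
Z = 10.639 m/kg^(1/3)

10.639


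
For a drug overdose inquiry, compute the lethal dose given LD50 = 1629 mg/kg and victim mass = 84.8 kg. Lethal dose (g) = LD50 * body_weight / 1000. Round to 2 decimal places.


Lethal dose calculation:
Lethal dose = LD50 * body_weight / 1000
= 1629 * 84.8 / 1000
= 138139.2 / 1000
= 138.14 g

138.14


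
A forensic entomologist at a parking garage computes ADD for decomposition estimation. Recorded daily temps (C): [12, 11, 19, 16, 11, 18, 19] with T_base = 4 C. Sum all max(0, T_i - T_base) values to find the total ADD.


Computing ADD day by day:
Day 1: max(0, 12 - 4) = 8
Day 2: max(0, 11 - 4) = 7
Day 3: max(0, 19 - 4) = 15
Day 4: max(0, 16 - 4) = 12
Day 5: max(0, 11 - 4) = 7
Day 6: max(0, 18 - 4) = 14
Day 7: max(0, 19 - 4) = 15
Total ADD = 78

78


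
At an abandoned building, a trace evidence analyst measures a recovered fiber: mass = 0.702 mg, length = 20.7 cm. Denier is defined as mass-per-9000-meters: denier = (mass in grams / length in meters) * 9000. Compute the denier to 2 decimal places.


Denier calculation:
Mass in grams = 0.702 mg / 1000 = 0.000702 g
Length in meters = 20.7 cm / 100 = 0.207 m
Linear density = mass / length = 0.000702 / 0.207 = 0.0033913 g/m
Denier = (g/m) * 9000 = 0.0033913 * 9000 = 30.52

30.52


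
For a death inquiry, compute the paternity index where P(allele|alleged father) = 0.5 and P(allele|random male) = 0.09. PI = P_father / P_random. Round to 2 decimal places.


Paternity Index calculation:
PI = P(allele|father) / P(allele|random)
PI = 0.5 / 0.09
PI = 5.56

5.56


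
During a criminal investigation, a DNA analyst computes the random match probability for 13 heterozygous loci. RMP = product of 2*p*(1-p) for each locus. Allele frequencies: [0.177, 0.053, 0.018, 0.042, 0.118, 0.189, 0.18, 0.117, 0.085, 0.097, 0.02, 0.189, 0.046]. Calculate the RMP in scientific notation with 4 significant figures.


Computing RMP for 13 loci:
Locus 1: 2 * 0.177 * 0.823 = 0.291342
Locus 2: 2 * 0.053 * 0.947 = 0.100382
Locus 3: 2 * 0.018 * 0.982 = 0.035352
Locus 4: 2 * 0.042 * 0.958 = 0.080472
Locus 5: 2 * 0.118 * 0.882 = 0.208152
Locus 6: 2 * 0.189 * 0.811 = 0.306558
Locus 7: 2 * 0.18 * 0.82 = 0.2952
Locus 8: 2 * 0.117 * 0.883 = 0.206622
Locus 9: 2 * 0.085 * 0.915 = 0.15555
Locus 10: 2 * 0.097 * 0.903 = 0.175182
Locus 11: 2 * 0.02 * 0.98 = 0.0392
Locus 12: 2 * 0.189 * 0.811 = 0.306558
Locus 13: 2 * 0.046 * 0.954 = 0.087768
RMP = 9.307e-12

9.307e-12


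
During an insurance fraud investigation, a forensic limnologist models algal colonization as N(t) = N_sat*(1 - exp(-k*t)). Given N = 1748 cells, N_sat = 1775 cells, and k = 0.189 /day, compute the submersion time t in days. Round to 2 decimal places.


PMSI from diatom colonization curve:
N / N_sat = 1748 / 1775 = 0.984789
1 - N/N_sat = 0.015211
ln(1 - N/N_sat) = -4.185736
t = -ln(1 - N/N_sat) / k = -(-4.185736) / 0.189 = 22.15 days

22.15


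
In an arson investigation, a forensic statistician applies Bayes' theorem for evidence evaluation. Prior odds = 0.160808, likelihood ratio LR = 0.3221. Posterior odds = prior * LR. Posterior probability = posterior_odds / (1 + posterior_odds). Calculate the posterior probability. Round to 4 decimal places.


Bayesian evidence evaluation:
Posterior odds = prior_odds * LR = 0.160808 * 0.3221 = 0.05179626
Posterior probability = posterior_odds / (1 + posterior_odds)
= 0.05179626 / (1 + 0.05179626)
= 0.05179626 / 1.05179626
= 0.0492

0.0492


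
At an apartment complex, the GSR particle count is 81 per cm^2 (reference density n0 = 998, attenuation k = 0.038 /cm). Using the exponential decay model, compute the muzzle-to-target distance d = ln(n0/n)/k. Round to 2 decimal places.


GSR distance calculation:
n0/n = 998 / 81 = 12.320988
ln(n0/n) = 2.511304
d = 2.511304 / 0.038 = 66.09 cm

66.09


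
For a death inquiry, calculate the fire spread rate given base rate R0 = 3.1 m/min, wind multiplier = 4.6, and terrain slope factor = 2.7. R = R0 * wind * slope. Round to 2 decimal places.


Fire spread rate calculation:
R = R0 * wind_factor * slope_factor
= 3.1 * 4.6 * 2.7
= 14.26 * 2.7
= 38.50 m/min

38.50


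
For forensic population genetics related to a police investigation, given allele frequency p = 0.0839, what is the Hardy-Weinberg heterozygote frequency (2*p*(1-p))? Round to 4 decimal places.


Hardy-Weinberg heterozygote frequency:
q = 1 - p = 1 - 0.0839 = 0.9161
2pq = 2 * 0.0839 * 0.9161 = 0.1537

0.1537


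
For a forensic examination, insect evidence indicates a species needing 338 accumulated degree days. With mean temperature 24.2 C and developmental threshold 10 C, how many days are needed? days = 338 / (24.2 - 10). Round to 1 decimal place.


Insect development time:
Effective temperature = avg_temp - T_base = 24.2 - 10 = 14.2 C
Days = ADD / effective_temp = 338 / 14.2 = 23.8 days

23.8


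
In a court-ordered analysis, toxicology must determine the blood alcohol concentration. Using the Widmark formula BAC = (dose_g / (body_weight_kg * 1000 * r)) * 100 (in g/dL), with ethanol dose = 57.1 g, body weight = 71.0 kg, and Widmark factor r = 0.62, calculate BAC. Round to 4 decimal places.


Applying the Widmark formula:
BAC = (dose_g / (body_wt * 1000 * r)) * 100
Denominator = 71.0 * 1000 * 0.62 = 44020
BAC = (57.1 / 44020) * 100
BAC = 0.1297 g/dL

0.1297


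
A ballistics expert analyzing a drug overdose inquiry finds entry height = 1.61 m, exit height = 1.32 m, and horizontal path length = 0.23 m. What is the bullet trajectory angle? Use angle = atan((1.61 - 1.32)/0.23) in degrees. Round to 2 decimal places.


Bullet trajectory angle:
Height difference = 1.61 - 1.32 = 0.29 m
angle = atan(0.29 / 0.23)
angle = atan(1.26087)
angle = 51.58 degrees

51.58


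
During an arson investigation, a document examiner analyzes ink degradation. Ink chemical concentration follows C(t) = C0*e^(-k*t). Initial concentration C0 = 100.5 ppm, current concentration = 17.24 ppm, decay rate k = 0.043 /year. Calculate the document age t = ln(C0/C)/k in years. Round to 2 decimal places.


Document age estimation:
C0/C = 100.5 / 17.24 = 5.829466
ln(C0/C) = 1.762925
t = 1.762925 / 0.043 = 41.00 years

41.00


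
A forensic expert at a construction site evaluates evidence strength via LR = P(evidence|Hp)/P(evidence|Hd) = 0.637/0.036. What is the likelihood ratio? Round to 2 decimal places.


Likelihood ratio calculation:
LR = P(E|Hp) / P(E|Hd)
LR = 0.637 / 0.036
LR = 17.69

17.69


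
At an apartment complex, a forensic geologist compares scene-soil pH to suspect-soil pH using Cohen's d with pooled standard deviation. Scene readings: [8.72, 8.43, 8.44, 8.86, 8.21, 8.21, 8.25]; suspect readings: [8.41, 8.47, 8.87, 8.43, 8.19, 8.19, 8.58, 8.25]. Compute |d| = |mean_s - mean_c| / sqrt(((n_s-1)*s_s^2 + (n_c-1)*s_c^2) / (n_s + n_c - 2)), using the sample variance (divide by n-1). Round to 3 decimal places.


Pooled-variance Cohen's d for soil pH comparison:
Scene mean = 59.12 / 7 = 8.445714
Suspect mean = 67.39 / 8 = 8.42375
Scene sample variance s_s^2 = 0.066095
Suspect sample variance s_c^2 = 0.052198
Pooled variance = ((n_s-1)*s_s^2 + (n_c-1)*s_c^2) / (n_s + n_c - 2) = 0.058612
Pooled SD = sqrt(0.058612) = 0.242099
Mean difference = 0.021964
|d| = |0.021964| / 0.242099 = 0.091

0.091


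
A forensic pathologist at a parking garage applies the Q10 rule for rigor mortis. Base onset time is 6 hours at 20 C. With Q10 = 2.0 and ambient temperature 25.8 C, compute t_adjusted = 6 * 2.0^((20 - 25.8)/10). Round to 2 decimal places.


Rigor mortis time adjustment:
Exponent = (T_ref - T_actual) / 10 = (20 - 25.8) / 10 = -0.58
Q10 factor = 2.0^-0.58 = 0.66896
t_adjusted = 6 * 0.66896 = 4.01 hours

4.01


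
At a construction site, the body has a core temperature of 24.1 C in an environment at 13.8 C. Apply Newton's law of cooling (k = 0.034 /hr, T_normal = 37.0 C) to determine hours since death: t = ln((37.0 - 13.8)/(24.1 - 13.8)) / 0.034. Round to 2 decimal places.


Using Newton's law of cooling:
t = ln((T_normal - T_ambient) / (T_body - T_ambient)) / k
T_normal - T_ambient = 23.2
T_body - T_ambient = 10.3
Ratio = 2.252427
ln(ratio) = 0.812008
t = 0.812008 / 0.034 = 23.88 hours

23.88


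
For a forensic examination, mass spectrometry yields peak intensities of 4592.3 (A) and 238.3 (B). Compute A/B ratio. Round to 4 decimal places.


Spectral peak ratio:
Peak A = 4592.3 counts
Peak B = 238.3 counts
Ratio = 4592.3 / 238.3 = 19.2711

19.2711


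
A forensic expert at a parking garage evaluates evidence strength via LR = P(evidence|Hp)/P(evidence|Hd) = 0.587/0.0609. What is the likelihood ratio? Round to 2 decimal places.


Likelihood ratio calculation:
LR = P(E|Hp) / P(E|Hd)
LR = 0.587 / 0.0609
LR = 9.64

9.64


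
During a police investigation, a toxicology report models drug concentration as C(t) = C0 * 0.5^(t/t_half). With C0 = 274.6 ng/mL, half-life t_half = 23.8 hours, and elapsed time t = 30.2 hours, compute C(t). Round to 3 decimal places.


Drug concentration decay:
Number of half-lives = t / t_half = 30.2 / 23.8 = 1.268908
Decay factor = 0.5^1.268908 = 0.41497375
C(t) = 274.6 * 0.41497375 = 113.952 ng/mL

113.952


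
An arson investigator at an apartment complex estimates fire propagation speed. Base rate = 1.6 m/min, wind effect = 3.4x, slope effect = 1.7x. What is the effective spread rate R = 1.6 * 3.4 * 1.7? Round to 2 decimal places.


Fire spread rate calculation:
R = R0 * wind_factor * slope_factor
= 1.6 * 3.4 * 1.7
= 5.44 * 1.7
= 9.25 m/min

9.25


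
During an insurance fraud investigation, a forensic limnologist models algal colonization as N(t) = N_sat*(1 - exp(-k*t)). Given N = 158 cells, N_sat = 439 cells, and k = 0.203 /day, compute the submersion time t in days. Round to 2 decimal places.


PMSI from diatom colonization curve:
N / N_sat = 158 / 439 = 0.359909
1 - N/N_sat = 0.640091
ln(1 - N/N_sat) = -0.446145
t = -ln(1 - N/N_sat) / k = -(-0.446145) / 0.203 = 2.20 days

2.20


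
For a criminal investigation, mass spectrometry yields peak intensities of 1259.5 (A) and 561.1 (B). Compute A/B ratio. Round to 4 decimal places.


Spectral peak ratio:
Peak A = 1259.5 counts
Peak B = 561.1 counts
Ratio = 1259.5 / 561.1 = 2.2447

2.2447


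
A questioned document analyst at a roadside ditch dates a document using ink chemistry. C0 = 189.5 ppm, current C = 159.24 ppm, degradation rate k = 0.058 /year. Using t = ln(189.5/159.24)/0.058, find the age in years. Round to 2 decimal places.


Document age estimation:
C0/C = 189.5 / 159.24 = 1.190028
ln(C0/C) = 0.173977
t = 0.173977 / 0.058 = 3.00 years

3.00


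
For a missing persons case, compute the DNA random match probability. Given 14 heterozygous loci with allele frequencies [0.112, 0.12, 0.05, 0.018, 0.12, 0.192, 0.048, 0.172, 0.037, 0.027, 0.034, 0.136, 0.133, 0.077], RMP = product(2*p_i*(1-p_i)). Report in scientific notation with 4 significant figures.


Computing RMP for 14 loci:
Locus 1: 2 * 0.112 * 0.888 = 0.198912
Locus 2: 2 * 0.12 * 0.88 = 0.2112
Locus 3: 2 * 0.05 * 0.95 = 0.095
Locus 4: 2 * 0.018 * 0.982 = 0.035352
Locus 5: 2 * 0.12 * 0.88 = 0.2112
Locus 6: 2 * 0.192 * 0.808 = 0.310272
Locus 7: 2 * 0.048 * 0.952 = 0.091392
Locus 8: 2 * 0.172 * 0.828 = 0.284832
Locus 9: 2 * 0.037 * 0.963 = 0.071262
Locus 10: 2 * 0.027 * 0.973 = 0.052542
Locus 11: 2 * 0.034 * 0.966 = 0.065688
Locus 12: 2 * 0.136 * 0.864 = 0.235008
Locus 13: 2 * 0.133 * 0.867 = 0.230622
Locus 14: 2 * 0.077 * 0.923 = 0.142142
RMP = 4.560e-13

4.560e-13


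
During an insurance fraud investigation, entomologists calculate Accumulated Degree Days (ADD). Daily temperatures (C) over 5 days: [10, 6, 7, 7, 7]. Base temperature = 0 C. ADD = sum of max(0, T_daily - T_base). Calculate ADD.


Computing ADD day by day:
Day 1: max(0, 10 - 0) = 10
Day 2: max(0, 6 - 0) = 6
Day 3: max(0, 7 - 0) = 7
Day 4: max(0, 7 - 0) = 7
Day 5: max(0, 7 - 0) = 7
Total ADD = 37

37


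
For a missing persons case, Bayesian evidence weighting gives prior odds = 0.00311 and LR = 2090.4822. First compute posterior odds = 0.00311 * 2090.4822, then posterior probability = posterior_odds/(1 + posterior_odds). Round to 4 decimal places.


Bayesian evidence evaluation:
Posterior odds = prior_odds * LR = 0.00311 * 2090.4822 = 6.5014
Posterior probability = posterior_odds / (1 + posterior_odds)
= 6.5014 / (1 + 6.5014)
= 6.5014 / 7.5014
= 0.8667

0.8667


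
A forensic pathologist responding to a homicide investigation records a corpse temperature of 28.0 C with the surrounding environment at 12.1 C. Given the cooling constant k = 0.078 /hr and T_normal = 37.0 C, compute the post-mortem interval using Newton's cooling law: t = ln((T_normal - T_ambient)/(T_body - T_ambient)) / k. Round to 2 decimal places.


Using Newton's law of cooling:
t = ln((T_normal - T_ambient) / (T_body - T_ambient)) / k
T_normal - T_ambient = 24.9
T_body - T_ambient = 15.9
Ratio = 1.566038
ln(ratio) = 0.448549
t = 0.448549 / 0.078 = 5.75 hours

5.75


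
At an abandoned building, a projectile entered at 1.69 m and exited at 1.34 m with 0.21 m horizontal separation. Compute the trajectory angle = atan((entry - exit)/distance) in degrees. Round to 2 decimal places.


Bullet trajectory angle:
Height difference = 1.69 - 1.34 = 0.35 m
angle = atan(0.35 / 0.21)
angle = atan(1.666667)
angle = 59.04 degrees

59.04


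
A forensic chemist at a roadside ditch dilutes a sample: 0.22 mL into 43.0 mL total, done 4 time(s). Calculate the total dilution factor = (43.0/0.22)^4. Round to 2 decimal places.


Dilution factor calculation:
Single dilution = V_total / V_sample = 43.0 / 0.22 ≈ 195.454545
Number of dilutions = 4
Total DF = (43.0 / 0.22)^4 (full precision, rounded at the end) = 1459429427.63

1459429427.63


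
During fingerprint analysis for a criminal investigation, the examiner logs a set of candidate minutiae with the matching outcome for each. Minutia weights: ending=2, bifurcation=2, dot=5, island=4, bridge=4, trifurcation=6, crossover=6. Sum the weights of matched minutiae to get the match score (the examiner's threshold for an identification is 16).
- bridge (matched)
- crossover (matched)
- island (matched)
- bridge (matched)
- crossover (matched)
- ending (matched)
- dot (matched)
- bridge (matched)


Weighted minutiae match score:
  bridge: matched, +4 (running total 4)
  crossover: matched, +6 (running total 10)
  island: matched, +4 (running total 14)
  bridge: matched, +4 (running total 18)
  crossover: matched, +6 (running total 24)
  ending: matched, +2 (running total 26)
  dot: matched, +5 (running total 31)
  bridge: matched, +4 (running total 35)
Total score = 35
Threshold = 16; verdict = identification

35


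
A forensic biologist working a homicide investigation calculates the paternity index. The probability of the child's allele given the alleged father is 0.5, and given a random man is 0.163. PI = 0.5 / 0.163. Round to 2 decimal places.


Paternity Index calculation:
PI = P(allele|father) / P(allele|random)
PI = 0.5 / 0.163
PI = 3.07

3.07


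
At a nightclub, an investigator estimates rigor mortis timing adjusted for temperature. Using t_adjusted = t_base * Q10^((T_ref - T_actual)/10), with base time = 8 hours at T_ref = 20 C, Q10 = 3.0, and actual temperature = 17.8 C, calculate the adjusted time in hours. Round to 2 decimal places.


Rigor mortis time adjustment:
Exponent = (T_ref - T_actual) / 10 = (20 - 17.8) / 10 = 0.22
Q10 factor = 3.0^0.22 = 1.27341
t_adjusted = 8 * 1.27341 = 10.19 hours

10.19


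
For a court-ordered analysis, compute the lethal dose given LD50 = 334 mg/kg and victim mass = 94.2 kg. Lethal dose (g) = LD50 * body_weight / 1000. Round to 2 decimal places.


Lethal dose calculation:
Lethal dose = LD50 * body_weight / 1000
= 334 * 94.2 / 1000
= 31462.8 / 1000
= 31.46 g

31.46


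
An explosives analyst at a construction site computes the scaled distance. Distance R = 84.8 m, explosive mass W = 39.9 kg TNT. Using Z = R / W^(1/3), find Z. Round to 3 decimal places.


Scaled distance calculation:
W^(1/3) = 39.9^(1/3) = 3.4171
Z = R / W^(1/3) = 84.8 / 3.4171
Z = 24.816 m/kg^(1/3)

24.816


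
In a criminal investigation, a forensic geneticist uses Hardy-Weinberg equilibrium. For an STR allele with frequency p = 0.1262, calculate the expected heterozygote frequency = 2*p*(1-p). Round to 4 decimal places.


Hardy-Weinberg heterozygote frequency:
q = 1 - p = 1 - 0.1262 = 0.8738
2pq = 2 * 0.1262 * 0.8738 = 0.2205

0.2205


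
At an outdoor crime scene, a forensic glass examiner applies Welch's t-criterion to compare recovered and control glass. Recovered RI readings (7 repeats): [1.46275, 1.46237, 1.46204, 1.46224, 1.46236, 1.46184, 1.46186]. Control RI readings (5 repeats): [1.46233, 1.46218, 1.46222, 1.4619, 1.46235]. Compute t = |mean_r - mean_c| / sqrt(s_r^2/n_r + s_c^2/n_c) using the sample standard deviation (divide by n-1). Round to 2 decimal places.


Welch's t-criterion for glass RI comparison:
Recovered mean = sum / n_r = 10.23546 / 7 = 1.4622086
Control mean = sum / n_c = 7.31098 / 5 = 1.462196
Recovered sample variance s_r^2 = 1.04814e-07
Control sample variance s_c^2 = 3.253e-08
Welch SE (unpooled) = sqrt(s_r^2/n_r + s_c^2/n_c) = sqrt(1.49735e-08 + 6.506e-09) = sqrt(2.14795e-08) = 0.000146559
|mean_r - mean_c| = 1.25714e-05
t = 1.25714e-05 / 0.000146559 = 0.09

0.09


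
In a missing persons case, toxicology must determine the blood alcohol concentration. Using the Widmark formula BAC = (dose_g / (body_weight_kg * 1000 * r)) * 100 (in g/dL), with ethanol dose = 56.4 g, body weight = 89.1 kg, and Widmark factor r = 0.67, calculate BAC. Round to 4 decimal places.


Applying the Widmark formula:
BAC = (dose_g / (body_wt * 1000 * r)) * 100
Denominator = 89.1 * 1000 * 0.67 = 59697
BAC = (56.4 / 59697) * 100
BAC = 0.0945 g/dL

0.0945


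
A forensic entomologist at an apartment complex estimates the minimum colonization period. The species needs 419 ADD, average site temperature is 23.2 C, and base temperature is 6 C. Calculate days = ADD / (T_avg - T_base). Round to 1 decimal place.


Insect development time:
Effective temperature = avg_temp - T_base = 23.2 - 6 = 17.2 C
Days = ADD / effective_temp = 419 / 17.2 = 24.4 days

24.4


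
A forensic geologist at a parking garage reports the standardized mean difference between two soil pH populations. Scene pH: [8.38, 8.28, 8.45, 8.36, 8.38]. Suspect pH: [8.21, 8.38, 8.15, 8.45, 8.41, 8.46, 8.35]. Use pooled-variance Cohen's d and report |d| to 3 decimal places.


Pooled-variance Cohen's d for soil pH comparison:
Scene mean = 41.85 / 5 = 8.37
Suspect mean = 58.41 / 7 = 8.344286
Scene sample variance s_s^2 = 0.0037
Suspect sample variance s_c^2 = 0.014329
Pooled variance = ((n_s-1)*s_s^2 + (n_c-1)*s_c^2) / (n_s + n_c - 2) = 0.010077
Pooled SD = sqrt(0.010077) = 0.100384
Mean difference = 0.025714
|d| = |0.025714| / 0.100384 = 0.256

0.256


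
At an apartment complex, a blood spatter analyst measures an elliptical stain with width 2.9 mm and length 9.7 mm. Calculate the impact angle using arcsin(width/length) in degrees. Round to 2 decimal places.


Blood spatter impact angle calculation:
width / length = 2.9 / 9.7 = 0.298969
angle = arcsin(0.298969)
angle = 17.40 degrees

17.40


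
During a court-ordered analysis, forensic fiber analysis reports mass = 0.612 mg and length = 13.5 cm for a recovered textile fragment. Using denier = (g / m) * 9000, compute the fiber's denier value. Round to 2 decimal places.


Denier calculation:
Mass in grams = 0.612 mg / 1000 = 0.000612 g
Length in meters = 13.5 cm / 100 = 0.135 m
Linear density = mass / length = 0.000612 / 0.135 = 0.00453333 g/m
Denier = (g/m) * 9000 = 0.00453333 * 9000 = 40.80

40.80


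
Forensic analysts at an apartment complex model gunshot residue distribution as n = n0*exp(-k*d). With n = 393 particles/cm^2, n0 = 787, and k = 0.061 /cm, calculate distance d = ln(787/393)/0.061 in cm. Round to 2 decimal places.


GSR distance calculation:
n0/n = 787 / 393 = 2.002545
ln(n0/n) = 0.694419
d = 0.694419 / 0.061 = 11.38 cm

11.38


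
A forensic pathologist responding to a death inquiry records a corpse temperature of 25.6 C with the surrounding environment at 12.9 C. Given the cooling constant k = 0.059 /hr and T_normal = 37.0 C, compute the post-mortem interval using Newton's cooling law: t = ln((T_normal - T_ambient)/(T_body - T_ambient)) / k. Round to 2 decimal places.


Using Newton's law of cooling:
t = ln((T_normal - T_ambient) / (T_body - T_ambient)) / k
T_normal - T_ambient = 24.1
T_body - T_ambient = 12.7
Ratio = 1.897638
ln(ratio) = 0.64061
t = 0.64061 / 0.059 = 10.86 hours

10.86


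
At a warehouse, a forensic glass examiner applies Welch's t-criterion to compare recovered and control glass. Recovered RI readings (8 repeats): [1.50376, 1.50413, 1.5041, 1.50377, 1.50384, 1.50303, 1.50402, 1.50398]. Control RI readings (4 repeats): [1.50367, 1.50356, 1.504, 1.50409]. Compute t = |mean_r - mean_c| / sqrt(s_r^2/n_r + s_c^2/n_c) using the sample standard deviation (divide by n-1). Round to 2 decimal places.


Welch's t-criterion for glass RI comparison:
Recovered mean = sum / n_r = 12.03063 / 8 = 1.5038288
Control mean = sum / n_c = 6.01532 / 4 = 1.50383
Recovered sample variance s_r^2 = 1.24298e-07
Control sample variance s_c^2 = 6.5e-08
Welch SE (unpooled) = sqrt(s_r^2/n_r + s_c^2/n_c) = sqrt(1.55373e-08 + 1.625e-08) = sqrt(3.17873e-08) = 0.00017829
|mean_r - mean_c| = 1.25e-06
t = 1.25e-06 / 0.00017829 = 0.01

0.01


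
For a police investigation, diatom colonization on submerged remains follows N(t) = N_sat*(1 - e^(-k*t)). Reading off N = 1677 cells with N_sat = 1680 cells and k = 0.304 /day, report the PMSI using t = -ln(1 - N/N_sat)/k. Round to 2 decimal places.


PMSI from diatom colonization curve:
N / N_sat = 1677 / 1680 = 0.998214
1 - N/N_sat = 0.001786
ln(1 - N/N_sat) = -6.327777
t = -ln(1 - N/N_sat) / k = -(-6.327777) / 0.304 = 20.82 days

20.82


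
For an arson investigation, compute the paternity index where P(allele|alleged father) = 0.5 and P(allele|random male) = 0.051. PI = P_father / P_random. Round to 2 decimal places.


Paternity Index calculation:
PI = P(allele|father) / P(allele|random)
PI = 0.5 / 0.051
PI = 9.80

9.80


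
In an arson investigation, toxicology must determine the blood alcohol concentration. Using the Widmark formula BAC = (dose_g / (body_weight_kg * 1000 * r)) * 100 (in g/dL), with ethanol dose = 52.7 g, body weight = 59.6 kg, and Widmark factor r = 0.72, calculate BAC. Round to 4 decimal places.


Applying the Widmark formula:
BAC = (dose_g / (body_wt * 1000 * r)) * 100
Denominator = 59.6 * 1000 * 0.72 = 42912
BAC = (52.7 / 42912) * 100
BAC = 0.1228 g/dL

0.1228


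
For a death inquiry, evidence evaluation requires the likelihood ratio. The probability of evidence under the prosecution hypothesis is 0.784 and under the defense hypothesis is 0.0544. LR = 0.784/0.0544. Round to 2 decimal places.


Likelihood ratio calculation:
LR = P(E|Hp) / P(E|Hd)
LR = 0.784 / 0.0544
LR = 14.41

14.41


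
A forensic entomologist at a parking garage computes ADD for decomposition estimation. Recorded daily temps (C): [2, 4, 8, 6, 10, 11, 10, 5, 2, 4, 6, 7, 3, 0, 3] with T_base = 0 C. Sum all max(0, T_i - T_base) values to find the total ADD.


Computing ADD day by day:
Day 1: max(0, 2 - 0) = 2
Day 2: max(0, 4 - 0) = 4
Day 3: max(0, 8 - 0) = 8
Day 4: max(0, 6 - 0) = 6
Day 5: max(0, 10 - 0) = 10
Day 6: max(0, 11 - 0) = 11
Day 7: max(0, 10 - 0) = 10
Day 8: max(0, 5 - 0) = 5
Day 9: max(0, 2 - 0) = 2
Day 10: max(0, 4 - 0) = 4
Day 11: max(0, 6 - 0) = 6
Day 12: max(0, 7 - 0) = 7
Day 13: max(0, 3 - 0) = 3
Day 14: max(0, 0 - 0) = 0
Day 15: max(0, 3 - 0) = 3
Total ADD = 81

81


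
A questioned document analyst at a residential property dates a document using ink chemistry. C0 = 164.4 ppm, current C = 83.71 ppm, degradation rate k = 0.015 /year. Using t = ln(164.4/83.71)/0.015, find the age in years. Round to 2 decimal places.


Document age estimation:
C0/C = 164.4 / 83.71 = 1.963923
ln(C0/C) = 0.674944
t = 0.674944 / 0.015 = 45.00 years

45.00


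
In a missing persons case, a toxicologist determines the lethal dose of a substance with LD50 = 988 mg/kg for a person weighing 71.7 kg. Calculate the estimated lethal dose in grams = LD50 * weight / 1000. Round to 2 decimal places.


Lethal dose calculation:
Lethal dose = LD50 * body_weight / 1000
= 988 * 71.7 / 1000
= 70839.6 / 1000
= 70.84 g

70.84


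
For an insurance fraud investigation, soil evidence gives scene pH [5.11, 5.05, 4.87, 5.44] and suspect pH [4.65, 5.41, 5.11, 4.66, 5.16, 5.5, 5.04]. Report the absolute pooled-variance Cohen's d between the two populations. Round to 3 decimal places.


Pooled-variance Cohen's d for soil pH comparison:
Scene mean = 20.47 / 4 = 5.1175
Suspect mean = 35.53 / 7 = 5.075714
Scene sample variance s_s^2 = 0.056625
Suspect sample variance s_c^2 = 0.109229
Pooled variance = ((n_s-1)*s_s^2 + (n_c-1)*s_c^2) / (n_s + n_c - 2) = 0.091694
Pooled SD = sqrt(0.091694) = 0.30281
Mean difference = 0.041786
|d| = |0.041786| / 0.30281 = 0.138

0.138


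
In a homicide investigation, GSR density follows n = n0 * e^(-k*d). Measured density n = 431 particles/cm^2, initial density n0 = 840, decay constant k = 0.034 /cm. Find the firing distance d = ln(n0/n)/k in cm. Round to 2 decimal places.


GSR distance calculation:
n0/n = 840 / 431 = 1.948956
ln(n0/n) = 0.667294
d = 0.667294 / 0.034 = 19.63 cm

19.63


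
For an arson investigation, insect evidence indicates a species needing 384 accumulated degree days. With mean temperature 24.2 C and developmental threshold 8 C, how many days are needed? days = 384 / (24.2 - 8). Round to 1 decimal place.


Insect development time:
Effective temperature = avg_temp - T_base = 24.2 - 8 = 16.2 C
Days = ADD / effective_temp = 384 / 16.2 = 23.7 days

23.7


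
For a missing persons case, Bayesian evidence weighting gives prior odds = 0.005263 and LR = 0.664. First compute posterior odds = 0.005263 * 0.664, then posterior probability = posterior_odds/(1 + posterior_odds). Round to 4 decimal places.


Bayesian evidence evaluation:
Posterior odds = prior_odds * LR = 0.005263 * 0.664 = 0.003494632
Posterior probability = posterior_odds / (1 + posterior_odds)
= 0.003494632 / (1 + 0.003494632)
= 0.003494632 / 1.003494632
= 0.0035

0.0035


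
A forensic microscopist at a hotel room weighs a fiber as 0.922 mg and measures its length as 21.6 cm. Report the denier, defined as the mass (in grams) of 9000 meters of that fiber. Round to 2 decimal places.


Denier calculation:
Mass in grams = 0.922 mg / 1000 = 0.000922 g
Length in meters = 21.6 cm / 100 = 0.216 m
Linear density = mass / length = 0.000922 / 0.216 = 0.00426852 g/m
Denier = (g/m) * 9000 = 0.00426852 * 9000 = 38.42

38.42


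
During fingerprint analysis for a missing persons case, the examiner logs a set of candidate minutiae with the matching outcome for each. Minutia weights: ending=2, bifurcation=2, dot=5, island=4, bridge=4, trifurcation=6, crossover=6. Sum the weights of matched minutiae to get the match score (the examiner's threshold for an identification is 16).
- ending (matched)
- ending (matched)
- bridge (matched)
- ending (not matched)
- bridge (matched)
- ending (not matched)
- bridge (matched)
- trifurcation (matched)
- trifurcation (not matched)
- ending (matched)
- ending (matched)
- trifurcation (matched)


Weighted minutiae match score:
  ending: matched, +2 (running total 2)
  ending: matched, +2 (running total 4)
  bridge: matched, +4 (running total 8)
  ending: not matched, +0
  bridge: matched, +4 (running total 12)
  ending: not matched, +0
  bridge: matched, +4 (running total 16)
  trifurcation: matched, +6 (running total 22)
  trifurcation: not matched, +0
  ending: matched, +2 (running total 24)
  ending: matched, +2 (running total 26)
  trifurcation: matched, +6 (running total 32)
Total score = 32
Threshold = 16; verdict = identification

32


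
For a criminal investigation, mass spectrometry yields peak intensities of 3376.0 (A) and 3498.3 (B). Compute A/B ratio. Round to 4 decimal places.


Spectral peak ratio:
Peak A = 3376.0 counts
Peak B = 3498.3 counts
Ratio = 3376.0 / 3498.3 = 0.9650

0.9650


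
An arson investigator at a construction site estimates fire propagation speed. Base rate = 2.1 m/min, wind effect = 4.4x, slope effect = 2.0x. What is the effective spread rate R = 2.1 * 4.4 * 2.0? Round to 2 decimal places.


Fire spread rate calculation:
R = R0 * wind_factor * slope_factor
= 2.1 * 4.4 * 2.0
= 9.24 * 2.0
= 18.48 m/min

18.48


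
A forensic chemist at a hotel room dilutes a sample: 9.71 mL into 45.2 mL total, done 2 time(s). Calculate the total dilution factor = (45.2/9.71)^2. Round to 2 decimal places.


Dilution factor calculation:
Single dilution = V_total / V_sample = 45.2 / 9.71 ≈ 4.654995
Number of dilutions = 2
Total DF = (45.2 / 9.71)^2 (full precision, rounded at the end) = 21.67

21.67


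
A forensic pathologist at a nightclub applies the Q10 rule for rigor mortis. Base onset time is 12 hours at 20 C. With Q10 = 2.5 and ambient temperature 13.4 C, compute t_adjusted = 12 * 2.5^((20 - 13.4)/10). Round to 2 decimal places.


Rigor mortis time adjustment:
Exponent = (T_ref - T_actual) / 10 = (20 - 13.4) / 10 = 0.66
Q10 factor = 2.5^0.66 = 1.8308
t_adjusted = 12 * 1.8308 = 21.97 hours

21.97


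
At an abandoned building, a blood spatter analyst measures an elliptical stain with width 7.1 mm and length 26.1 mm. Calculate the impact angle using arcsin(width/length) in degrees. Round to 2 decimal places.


Blood spatter impact angle calculation:
width / length = 7.1 / 26.1 = 0.272031
angle = arcsin(0.272031)
angle = 15.79 degrees

15.79


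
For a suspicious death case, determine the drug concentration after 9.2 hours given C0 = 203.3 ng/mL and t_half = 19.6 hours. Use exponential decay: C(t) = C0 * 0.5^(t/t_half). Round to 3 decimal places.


Drug concentration decay:
Number of half-lives = t / t_half = 9.2 / 19.6 = 0.469388
Decay factor = 0.5^0.469388 = 0.72227092
C(t) = 203.3 * 0.72227092 = 146.838 ng/mL

146.838


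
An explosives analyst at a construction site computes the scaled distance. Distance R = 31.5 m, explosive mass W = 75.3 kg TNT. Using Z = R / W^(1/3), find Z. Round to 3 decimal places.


Scaled distance calculation:
W^(1/3) = 75.3^(1/3) = 4.222779
Z = R / W^(1/3) = 31.5 / 4.222779
Z = 7.460 m/kg^(1/3)

7.460


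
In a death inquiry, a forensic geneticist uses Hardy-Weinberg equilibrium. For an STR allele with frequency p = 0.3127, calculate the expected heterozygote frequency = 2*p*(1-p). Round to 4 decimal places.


Hardy-Weinberg heterozygote frequency:
q = 1 - p = 1 - 0.3127 = 0.6873
2pq = 2 * 0.3127 * 0.6873 = 0.4298

0.4298


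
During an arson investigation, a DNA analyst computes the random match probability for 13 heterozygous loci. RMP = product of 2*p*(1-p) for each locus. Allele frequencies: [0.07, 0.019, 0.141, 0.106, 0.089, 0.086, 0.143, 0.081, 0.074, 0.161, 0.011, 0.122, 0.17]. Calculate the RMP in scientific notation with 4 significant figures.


Computing RMP for 13 loci:
Locus 1: 2 * 0.07 * 0.93 = 0.1302
Locus 2: 2 * 0.019 * 0.981 = 0.037278
Locus 3: 2 * 0.141 * 0.859 = 0.242238
Locus 4: 2 * 0.106 * 0.894 = 0.189528
Locus 5: 2 * 0.089 * 0.911 = 0.162158
Locus 6: 2 * 0.086 * 0.914 = 0.157208
Locus 7: 2 * 0.143 * 0.857 = 0.245102
Locus 8: 2 * 0.081 * 0.919 = 0.148878
Locus 9: 2 * 0.074 * 0.926 = 0.137048
Locus 10: 2 * 0.161 * 0.839 = 0.270158
Locus 11: 2 * 0.011 * 0.989 = 0.021758
Locus 12: 2 * 0.122 * 0.878 = 0.214232
Locus 13: 2 * 0.17 * 0.83 = 0.2822
RMP = 1.010e-11

1.010e-11


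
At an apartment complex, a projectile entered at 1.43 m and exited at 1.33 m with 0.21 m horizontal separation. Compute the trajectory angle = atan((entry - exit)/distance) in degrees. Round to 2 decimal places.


Bullet trajectory angle:
Height difference = 1.43 - 1.33 = 0.1 m
angle = atan(0.1 / 0.21)
angle = atan(0.47619)
angle = 25.46 degrees

25.46


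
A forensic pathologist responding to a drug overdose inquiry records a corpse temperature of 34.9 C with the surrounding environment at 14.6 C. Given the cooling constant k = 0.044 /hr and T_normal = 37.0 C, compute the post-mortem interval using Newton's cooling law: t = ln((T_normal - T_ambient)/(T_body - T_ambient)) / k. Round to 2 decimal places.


Using Newton's law of cooling:
t = ln((T_normal - T_ambient) / (T_body - T_ambient)) / k
T_normal - T_ambient = 22.4
T_body - T_ambient = 20.3
Ratio = 1.103448
ln(ratio) = 0.09844
t = 0.09844 / 0.044 = 2.24 hours

2.24


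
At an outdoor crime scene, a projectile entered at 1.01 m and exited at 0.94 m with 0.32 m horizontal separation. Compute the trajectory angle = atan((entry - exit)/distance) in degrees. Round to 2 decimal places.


Bullet trajectory angle:
Height difference = 1.01 - 0.94 = 0.07 m
angle = atan(0.07 / 0.32)
angle = atan(0.21875)
angle = 12.34 degrees

12.34


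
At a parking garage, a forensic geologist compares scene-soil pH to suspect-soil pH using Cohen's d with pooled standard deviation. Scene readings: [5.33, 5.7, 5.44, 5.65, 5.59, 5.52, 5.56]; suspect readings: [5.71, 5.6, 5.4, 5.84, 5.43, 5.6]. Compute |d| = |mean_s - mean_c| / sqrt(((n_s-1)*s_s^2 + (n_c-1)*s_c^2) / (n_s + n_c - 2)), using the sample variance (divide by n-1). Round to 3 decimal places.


Pooled-variance Cohen's d for soil pH comparison:
Scene mean = 38.79 / 7 = 5.541429
Suspect mean = 33.58 / 6 = 5.596667
Scene sample variance s_s^2 = 0.015848
Suspect sample variance s_c^2 = 0.027707
Pooled variance = ((n_s-1)*s_s^2 + (n_c-1)*s_c^2) / (n_s + n_c - 2) = 0.021238
Pooled SD = sqrt(0.021238) = 0.145733
Mean difference = -0.055238
|d| = |-0.055238| / 0.145733 = 0.379

0.379


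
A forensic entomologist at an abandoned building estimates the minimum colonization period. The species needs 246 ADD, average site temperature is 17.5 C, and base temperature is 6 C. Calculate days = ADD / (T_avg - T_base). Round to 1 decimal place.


Insect development time:
Effective temperature = avg_temp - T_base = 17.5 - 6 = 11.5 C
Days = ADD / effective_temp = 246 / 11.5 = 21.4 days

21.4


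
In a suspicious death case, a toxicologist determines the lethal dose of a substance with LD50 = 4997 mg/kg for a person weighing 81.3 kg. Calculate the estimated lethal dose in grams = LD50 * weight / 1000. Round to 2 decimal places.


Lethal dose calculation:
Lethal dose = LD50 * body_weight / 1000
= 4997 * 81.3 / 1000
= 406256.1 / 1000
= 406.26 g

406.26


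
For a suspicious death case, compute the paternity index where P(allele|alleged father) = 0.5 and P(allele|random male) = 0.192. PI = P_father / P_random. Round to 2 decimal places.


Paternity Index calculation:
PI = P(allele|father) / P(allele|random)
PI = 0.5 / 0.192
PI = 2.60

2.60


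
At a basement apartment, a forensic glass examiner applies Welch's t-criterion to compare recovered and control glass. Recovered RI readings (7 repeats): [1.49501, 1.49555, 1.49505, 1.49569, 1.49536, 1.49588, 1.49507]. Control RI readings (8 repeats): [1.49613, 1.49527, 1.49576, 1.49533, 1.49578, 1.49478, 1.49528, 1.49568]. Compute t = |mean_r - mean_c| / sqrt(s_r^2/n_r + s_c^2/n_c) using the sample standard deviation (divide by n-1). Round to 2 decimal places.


Welch's t-criterion for glass RI comparison:
Recovered mean = sum / n_r = 10.46761 / 7 = 1.4953729
Control mean = sum / n_c = 11.96401 / 8 = 1.4955013
Recovered sample variance s_r^2 = 1.1949e-07
Control sample variance s_c^2 = 1.74841e-07
Welch SE (unpooled) = sqrt(s_r^2/n_r + s_c^2/n_c) = sqrt(1.70701e-08 + 2.18551e-08) = sqrt(3.89252e-08) = 0.000197295
|mean_r - mean_c| = 0.000128393
t = 0.000128393 / 0.000197295 = 0.65

0.65


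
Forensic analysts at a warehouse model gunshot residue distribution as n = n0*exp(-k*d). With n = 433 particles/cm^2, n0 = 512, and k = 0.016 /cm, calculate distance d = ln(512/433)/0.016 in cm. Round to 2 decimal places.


GSR distance calculation:
n0/n = 512 / 433 = 1.182448
ln(n0/n) = 0.167587
d = 0.167587 / 0.016 = 10.47 cm

10.47


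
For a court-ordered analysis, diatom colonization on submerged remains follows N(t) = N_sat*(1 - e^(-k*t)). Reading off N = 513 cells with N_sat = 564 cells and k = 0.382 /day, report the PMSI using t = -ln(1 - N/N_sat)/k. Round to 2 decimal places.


PMSI from diatom colonization curve:
N / N_sat = 513 / 564 = 0.909574
1 - N/N_sat = 0.090426
ln(1 - N/N_sat) = -2.403223
t = -ln(1 - N/N_sat) / k = -(-2.403223) / 0.382 = 6.29 days

6.29


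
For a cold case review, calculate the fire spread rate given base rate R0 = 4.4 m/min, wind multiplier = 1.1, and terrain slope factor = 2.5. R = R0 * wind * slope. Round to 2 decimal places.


Fire spread rate calculation:
R = R0 * wind_factor * slope_factor
= 4.4 * 1.1 * 2.5
= 4.84 * 2.5
= 12.10 m/min

12.10


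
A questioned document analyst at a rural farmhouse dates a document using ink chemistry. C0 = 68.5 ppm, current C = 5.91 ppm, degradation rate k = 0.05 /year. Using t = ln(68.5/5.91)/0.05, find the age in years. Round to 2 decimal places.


Document age estimation:
C0/C = 68.5 / 5.91 = 11.590525
ln(C0/C) = 2.450188
t = 2.450188 / 0.05 = 49.00 years

49.00


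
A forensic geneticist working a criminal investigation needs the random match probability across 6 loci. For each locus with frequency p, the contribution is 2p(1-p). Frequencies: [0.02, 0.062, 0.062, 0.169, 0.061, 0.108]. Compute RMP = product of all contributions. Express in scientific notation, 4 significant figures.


Computing RMP for 6 loci:
Locus 1: 2 * 0.02 * 0.98 = 0.0392
Locus 2: 2 * 0.062 * 0.938 = 0.116312
Locus 3: 2 * 0.062 * 0.938 = 0.116312
Locus 4: 2 * 0.169 * 0.831 = 0.280878
Locus 5: 2 * 0.061 * 0.939 = 0.114558
Locus 6: 2 * 0.108 * 0.892 = 0.192672
RMP = 3.288e-06

3.288e-06


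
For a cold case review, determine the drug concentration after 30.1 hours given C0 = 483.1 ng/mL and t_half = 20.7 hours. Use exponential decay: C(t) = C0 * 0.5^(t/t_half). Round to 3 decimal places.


Drug concentration decay:
Number of half-lives = t / t_half = 30.1 / 20.7 = 1.454106
Decay factor = 0.5^1.454106 = 0.36498119
C(t) = 483.1 * 0.36498119 = 176.322 ng/mL

176.322


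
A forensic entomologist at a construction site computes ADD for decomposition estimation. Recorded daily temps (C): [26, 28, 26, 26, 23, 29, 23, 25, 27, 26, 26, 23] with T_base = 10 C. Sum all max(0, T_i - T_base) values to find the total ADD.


Computing ADD day by day:
Day 1: max(0, 26 - 10) = 16
Day 2: max(0, 28 - 10) = 18
Day 3: max(0, 26 - 10) = 16
Day 4: max(0, 26 - 10) = 16
Day 5: max(0, 23 - 10) = 13
Day 6: max(0, 29 - 10) = 19
Day 7: max(0, 23 - 10) = 13
Day 8: max(0, 25 - 10) = 15
Day 9: max(0, 27 - 10) = 17
Day 10: max(0, 26 - 10) = 16
Day 11: max(0, 26 - 10) = 16
Day 12: max(0, 23 - 10) = 13
Total ADD = 188

188


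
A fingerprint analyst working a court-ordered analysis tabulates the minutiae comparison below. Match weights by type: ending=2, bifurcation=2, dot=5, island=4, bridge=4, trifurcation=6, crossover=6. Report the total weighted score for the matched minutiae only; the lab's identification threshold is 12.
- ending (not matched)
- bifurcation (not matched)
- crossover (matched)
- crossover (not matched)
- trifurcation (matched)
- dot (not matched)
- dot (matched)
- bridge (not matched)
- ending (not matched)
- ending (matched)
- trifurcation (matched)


Weighted minutiae match score:
  ending: not matched, +0
  bifurcation: not matched, +0
  crossover: matched, +6 (running total 6)
  crossover: not matched, +0
  trifurcation: matched, +6 (running total 12)
  dot: not matched, +0
  dot: matched, +5 (running total 17)
  bridge: not matched, +0
  ending: not matched, +0
  ending: matched, +2 (running total 19)
  trifurcation: matched, +6 (running total 25)
Total score = 25
Threshold = 12; verdict = identification

25
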